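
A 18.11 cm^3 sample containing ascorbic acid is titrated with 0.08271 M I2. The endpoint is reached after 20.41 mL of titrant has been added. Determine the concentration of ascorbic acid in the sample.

0.0932 M

n(I2) = 0.08271 x 0.02041 = 0.001688 mol.
From the balanced equation, 1 mol I2 reacts with 1 mol ascorbic acid, so n(ascorbic acid) = 0.001688 x 1/1 = 0.001688 mol.
[ascorbic acid] = 0.001688 / 0.01811 L = 0.0932 M.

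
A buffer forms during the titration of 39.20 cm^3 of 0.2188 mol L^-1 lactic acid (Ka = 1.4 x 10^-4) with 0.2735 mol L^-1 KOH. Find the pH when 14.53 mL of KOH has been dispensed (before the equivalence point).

3.79

Initial n(HC3H5O3) = 0.2188 x 0.03920 = 0.008577 mol.
n(KOH) added = 0.2735 x 0.01453 = 0.003974 mol, converting that many moles of HC3H5O3 to C3H5O3-.
Remaining n(HC3H5O3) = 0.004603 mol; n(C3H5O3-) = 0.003974 mol.
By Henderson-Hasselbalch, pH = pKa + log([A^-]/[HA]) = 3.85 + log(0.003974/0.004603) = 3.85 + (-0.06) = 3.79.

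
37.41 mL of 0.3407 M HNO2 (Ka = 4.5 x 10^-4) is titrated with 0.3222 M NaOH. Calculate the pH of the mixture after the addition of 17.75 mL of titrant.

3.26

Initial n(HNO2) = 0.3407 x 0.03741 = 0.01275 mol.
n(NaOH) added = 0.3222 x 0.01775 = 0.005719 mol, converting that many moles of HNO2 to NO2-.
Remaining n(HNO2) = 0.007027 mol; n(NO2-) = 0.005719 mol.
By Henderson-Hasselbalch, pH = pKa + log([A^-]/[HA]) = 3.35 + log(0.005719/0.007027) = 3.35 + (-0.09) = 3.26.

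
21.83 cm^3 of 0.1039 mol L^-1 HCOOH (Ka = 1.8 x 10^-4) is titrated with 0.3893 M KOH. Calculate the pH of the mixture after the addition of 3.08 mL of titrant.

Initial n(HCOOH) = 0.1039 x 0.02183 = 0.002268 mol.
n(KOH) added = 0.3893 x 0.003080 = 0.001199 mol, converting that many moles of HCOOH to HCOO-.
Remaining n(HCOOH) = 0.001069 mol; n(HCOO-) = 0.001199 mol.
By Henderson-Hasselbalch, pH = pKa + log([A^-]/[HA]) = 3.74 + log(0.001199/0.001069) = 3.74 + (+0.05) = 3.79.

3.79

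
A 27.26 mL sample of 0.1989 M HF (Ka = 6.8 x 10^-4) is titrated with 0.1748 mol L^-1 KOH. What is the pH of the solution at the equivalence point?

n(HF) = 0.1989 x 0.02726 = 0.005422 mol; V(KOH) at equivalence = 0.005422/0.1748 = 0.03102 L.
At equivalence all the acid is converted to F-; total volume = 0.02726 + 0.03102 = 0.05828 L, so [F-] = 0.005422/0.05828 = 0.09304 M.
Kb = Kw/Ka = 1.0e-14 / 6.8 x 10^-4 = 1.47e-11.
[OH^-] = sqrt(Kb x [F-]) = sqrt(1.47e-11 x 0.09304) = 1.17e-6 M.
pOH = 5.93, so pH = 14.00 - 5.93 = 8.07.

8.07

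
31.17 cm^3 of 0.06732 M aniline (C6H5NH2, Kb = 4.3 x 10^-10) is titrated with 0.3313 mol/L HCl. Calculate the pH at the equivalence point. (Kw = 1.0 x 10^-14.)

2.94

n(C6H5NH2) = 0.06732 x 0.03117 = 0.002098 mol; V(HCl) at equivalence = 0.002098/0.3313 = 0.006334 L.
At equivalence the base is fully converted to C6H5NH3+; total volume = 0.03750 L, so [C6H5NH3+] = 0.002098/0.03750 = 0.05595 M.
Ka(C6H5NH3+) = Kw/Kb = 1.0e-14 / 4.3 x 10^-10 = 2.33e-5.
[H^+] = sqrt(Ka x [C6H5NH3+]) = sqrt(2.33e-5 x 0.05595) = 0.00114 M.
pH = -log(0.00114) = 2.94.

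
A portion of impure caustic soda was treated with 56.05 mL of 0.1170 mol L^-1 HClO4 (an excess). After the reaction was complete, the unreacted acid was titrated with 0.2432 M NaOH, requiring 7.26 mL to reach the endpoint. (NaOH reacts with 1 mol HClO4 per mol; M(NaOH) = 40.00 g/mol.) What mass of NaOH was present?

0.192 g

Total n(HClO4) added = 0.1170 x 0.05605 = 0.006558 mol.
n(NaOH) used = 0.2432 x 0.007260 = 0.001766 mol, which equals the excess n(HClO4).
So n(HClO4) consumed by the sample = 0.006558 - 0.001766 = 0.004792 mol.
n(NaOH) = 0.004792 / 1 = 0.004792 mol.
mass = 0.004792 mol x 40.00 g/mol = 0.192 g.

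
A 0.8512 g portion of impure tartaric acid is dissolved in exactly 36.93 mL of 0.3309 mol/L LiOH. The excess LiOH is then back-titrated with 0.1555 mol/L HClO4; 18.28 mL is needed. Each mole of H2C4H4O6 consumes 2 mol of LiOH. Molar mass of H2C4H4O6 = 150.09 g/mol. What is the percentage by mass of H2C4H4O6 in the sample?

Total n(LiOH) added = 0.3309 x 0.03693 = 0.01222 mol.
n(HClO4) used = 0.1555 x 0.01828 = 0.002843 mol, which equals the excess n(LiOH).
So n(LiOH) consumed by the sample = 0.01222 - 0.002843 = 0.009378 mol.
n(H2C4H4O6) = 0.009378 / 2 = 0.004689 mol.
mass H2C4H4O6 = 0.004689 x 150.09 = 0.7037 g, so %H2C4H4O6 = 0.7037/0.8512 x 100 = 82.7%.

82.7%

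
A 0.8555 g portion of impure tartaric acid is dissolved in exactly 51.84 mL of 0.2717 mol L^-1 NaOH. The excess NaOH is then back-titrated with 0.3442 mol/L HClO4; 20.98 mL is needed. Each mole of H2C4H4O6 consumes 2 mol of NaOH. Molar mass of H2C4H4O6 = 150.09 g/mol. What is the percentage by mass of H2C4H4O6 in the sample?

60.2%

Total n(NaOH) added = 0.2717 x 0.05184 = 0.01408 mol.
n(HClO4) used = 0.3442 x 0.02098 = 0.007221 mol, which equals the excess n(NaOH).
So n(NaOH) consumed by the sample = 0.01408 - 0.007221 = 0.006864 mol.
n(H2C4H4O6) = 0.006864 / 2 = 0.003432 mol.
mass H2C4H4O6 = 0.003432 x 150.09 = 0.5151 g, so %H2C4H4O6 = 0.5151/0.8555 x 100 = 60.2%.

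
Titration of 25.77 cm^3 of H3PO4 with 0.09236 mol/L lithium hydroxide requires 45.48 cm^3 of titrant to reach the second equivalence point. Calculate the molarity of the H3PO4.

0.0815 M

n(LiOH) = 0.09236 x 0.04548 = 0.004201 mol.
At the second equivalence point, 2 mol OH^- react per mol H3PO4, so n(H3PO4) = 0.004201 / 2 = 0.002100 mol.
[H3PO4] = 0.002100 / 0.02577 L = 0.0815 M.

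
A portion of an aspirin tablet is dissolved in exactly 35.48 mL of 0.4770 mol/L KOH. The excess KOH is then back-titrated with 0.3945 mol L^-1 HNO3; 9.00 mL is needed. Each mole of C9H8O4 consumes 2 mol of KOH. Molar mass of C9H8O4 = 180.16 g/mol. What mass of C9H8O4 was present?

Total n(KOH) added = 0.4770 x 0.03548 = 0.01692 mol.
n(HNO3) used = 0.3945 x 0.009000 = 0.003550 mol, which equals the excess n(KOH).
So n(KOH) consumed by the sample = 0.01692 - 0.003550 = 0.01337 mol.
n(C9H8O4) = 0.01337 / 2 = 0.006687 mol.
mass = 0.006687 mol x 180.16 g/mol = 1.20 g.

1.20 g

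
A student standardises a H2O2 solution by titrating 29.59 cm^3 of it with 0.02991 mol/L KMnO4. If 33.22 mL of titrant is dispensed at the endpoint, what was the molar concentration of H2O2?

n(KMnO4) = 0.02991 x 0.03322 = 0.0009936 mol.
From the balanced equation, 2 mol KMnO4 reacts with 5 mol H2O2, so n(H2O2) = 0.0009936 x 5/2 = 0.002484 mol.
[H2O2] = 0.002484 / 0.02959 L = 0.0839 M.

0.0839 M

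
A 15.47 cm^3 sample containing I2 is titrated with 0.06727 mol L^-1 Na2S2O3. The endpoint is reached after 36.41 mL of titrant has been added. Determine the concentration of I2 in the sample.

0.0792 M

n(Na2S2O3) = 0.06727 x 0.03641 = 0.002449 mol.
From the balanced equation, 2 mol Na2S2O3 reacts with 1 mol I2, so n(I2) = 0.002449 x 1/2 = 0.001225 mol.
[I2] = 0.001225 / 0.01547 L = 0.0792 M.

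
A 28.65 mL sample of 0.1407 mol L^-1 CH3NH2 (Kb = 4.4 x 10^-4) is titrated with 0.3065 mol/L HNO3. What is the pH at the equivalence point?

n(CH3NH2) = 0.1407 x 0.02865 = 0.004031 mol; V(HNO3) at equivalence = 0.004031/0.3065 = 0.01315 L.
At equivalence the base is fully converted to CH3NH3+; total volume = 0.04180 L, so [CH3NH3+] = 0.004031/0.04180 = 0.09643 M.
Ka(CH3NH3+) = Kw/Kb = 1.0e-14 / 4.4 x 10^-4 = 2.27e-11.
[H^+] = sqrt(Ka x [CH3NH3+]) = sqrt(2.27e-11 x 0.09643) = 1.48e-6 M.
pH = -log(1.48e-6) = 5.83.

5.83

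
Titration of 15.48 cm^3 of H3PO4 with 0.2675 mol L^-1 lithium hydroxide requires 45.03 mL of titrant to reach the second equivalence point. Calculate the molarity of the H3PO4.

n(LiOH) = 0.2675 x 0.04503 = 0.01205 mol.
At the second equivalence point, 2 mol OH^- react per mol H3PO4, so n(H3PO4) = 0.01205 / 2 = 0.006023 mol.
[H3PO4] = 0.006023 / 0.01548 L = 0.389 M.

0.389 M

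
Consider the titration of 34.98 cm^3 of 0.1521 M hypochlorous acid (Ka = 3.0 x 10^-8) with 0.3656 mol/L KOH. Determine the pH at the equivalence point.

n(HClO) = 0.1521 x 0.03498 = 0.005320 mol; V(KOH) at equivalence = 0.005320/0.3656 = 0.01455 L.
At equivalence all the acid is converted to ClO-; total volume = 0.03498 + 0.01455 = 0.04953 L, so [ClO-] = 0.005320/0.04953 = 0.1074 M.
Kb = Kw/Ka = 1.0e-14 / 3.0 x 10^-8 = 3.33e-7.
[OH^-] = sqrt(Kb x [ClO-]) = sqrt(3.33e-7 x 0.1074) = 0.000189 M.
pOH = 3.72, so pH = 14.00 - 3.72 = 10.28.

10.28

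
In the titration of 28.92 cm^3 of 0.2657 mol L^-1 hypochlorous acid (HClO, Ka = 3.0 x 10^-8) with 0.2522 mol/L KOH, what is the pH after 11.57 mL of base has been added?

7.31

Initial n(HClO) = 0.2657 x 0.02892 = 0.007684 mol.
n(KOH) added = 0.2522 x 0.01157 = 0.002918 mol, converting that many moles of HClO to ClO-.
Remaining n(HClO) = 0.004766 mol; n(ClO-) = 0.002918 mol.
By Henderson-Hasselbalch, pH = pKa + log([A^-]/[HA]) = 7.52 + log(0.002918/0.004766) = 7.52 + (-0.21) = 7.31.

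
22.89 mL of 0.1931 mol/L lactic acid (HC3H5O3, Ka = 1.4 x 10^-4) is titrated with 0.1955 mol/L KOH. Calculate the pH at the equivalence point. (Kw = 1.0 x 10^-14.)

n(HC3H5O3) = 0.1931 x 0.02289 = 0.004420 mol; V(KOH) at equivalence = 0.004420/0.1955 = 0.02261 L.
At equivalence all the acid is converted to C3H5O3-; total volume = 0.02289 + 0.02261 = 0.04550 L, so [C3H5O3-] = 0.004420/0.04550 = 0.09715 M.
Kb = Kw/Ka = 1.0e-14 / 1.4 x 10^-4 = 7.14e-11.
[OH^-] = sqrt(Kb x [C3H5O3-]) = sqrt(7.14e-11 x 0.09715) = 2.63e-6 M.
pOH = 5.58, so pH = 14.00 - 5.58 = 8.42.

8.42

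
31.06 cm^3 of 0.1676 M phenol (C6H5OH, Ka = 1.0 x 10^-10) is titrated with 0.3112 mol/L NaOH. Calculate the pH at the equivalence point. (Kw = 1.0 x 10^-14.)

n(C6H5OH) = 0.1676 x 0.03106 = 0.005206 mol; V(NaOH) at equivalence = 0.005206/0.3112 = 0.01673 L.
At equivalence all the acid is converted to C6H5O-; total volume = 0.03106 + 0.01673 = 0.04779 L, so [C6H5O-] = 0.005206/0.04779 = 0.1089 M.
Kb = Kw/Ka = 1.0e-14 / 1.0 x 10^-10 = 0.000100.
[OH^-] = sqrt(Kb x [C6H5O-]) = sqrt(0.000100 x 0.1089) = 0.00330 M.
pOH = 2.48, so pH = 14.00 - 2.48 = 11.52.

11.52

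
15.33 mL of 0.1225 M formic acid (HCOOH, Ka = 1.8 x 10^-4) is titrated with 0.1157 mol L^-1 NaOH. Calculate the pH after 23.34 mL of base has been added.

12.33

n(acid) = 0.1225 x 0.01533 = 0.001878 mol; n(NaOH) added = 0.1157 x 0.02334 = 0.002700 mol.
Base is in excess by 0.002700 - 0.001878 = 0.0008225 mol in a total volume of 0.03867 L.
[OH^-] = 0.0008225/0.03867 = 0.02127 M, so pOH = 1.67 and pH = 14.00 - 1.67 = 12.33.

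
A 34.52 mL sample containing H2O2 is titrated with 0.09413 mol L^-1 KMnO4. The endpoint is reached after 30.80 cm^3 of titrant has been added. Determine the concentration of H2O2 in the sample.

n(KMnO4) = 0.09413 x 0.03080 = 0.002899 mol.
From the balanced equation, 2 mol KMnO4 reacts with 5 mol H2O2, so n(H2O2) = 0.002899 x 5/2 = 0.007248 mol.
[H2O2] = 0.007248 / 0.03452 L = 0.210 M.

0.210 M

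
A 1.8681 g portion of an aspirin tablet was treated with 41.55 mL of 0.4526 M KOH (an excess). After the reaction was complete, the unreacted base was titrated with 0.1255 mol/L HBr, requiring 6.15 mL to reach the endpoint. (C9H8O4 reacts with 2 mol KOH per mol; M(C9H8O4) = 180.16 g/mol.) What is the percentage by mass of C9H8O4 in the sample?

87.0%

Total n(KOH) added = 0.4526 x 0.04155 = 0.01881 mol.
n(HBr) used = 0.1255 x 0.006150 = 0.0007718 mol, which equals the excess n(KOH).
So n(KOH) consumed by the sample = 0.01881 - 0.0007718 = 0.01803 mol.
n(C9H8O4) = 0.01803 / 2 = 0.009017 mol.
mass C9H8O4 = 0.009017 x 180.16 = 1.624 g, so %C9H8O4 = 1.624/1.8681 x 100 = 87.0%.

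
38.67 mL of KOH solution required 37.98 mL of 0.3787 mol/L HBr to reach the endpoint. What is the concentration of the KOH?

0.372 M

n(HBr) delivered = 0.3787 x 0.03798 = 0.01438 mol.
For a 1:1 reaction, n(KOH) = 0.01438 mol.
[KOH] = 0.01438 mol / 0.03867 L = 0.372 M.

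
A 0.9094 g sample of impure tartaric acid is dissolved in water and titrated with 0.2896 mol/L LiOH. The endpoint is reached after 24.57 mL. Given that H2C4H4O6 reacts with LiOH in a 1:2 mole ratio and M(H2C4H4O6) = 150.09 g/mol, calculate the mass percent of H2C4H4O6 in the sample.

n(LiOH) = 0.2896 x 0.02457 = 0.007115 mol.
n(H2C4H4O6) = 0.007115 / 2 = 0.003558 mol.
mass of H2C4H4O6 = 0.003558 x 150.09 = 0.5340 g.
% purity = 0.5340 / 0.9094 x 100 = 58.7%.

58.7%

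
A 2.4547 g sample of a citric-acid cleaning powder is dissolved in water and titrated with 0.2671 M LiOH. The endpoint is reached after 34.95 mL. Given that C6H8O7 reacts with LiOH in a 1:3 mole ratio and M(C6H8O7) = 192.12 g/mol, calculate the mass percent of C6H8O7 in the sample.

24.4%

n(LiOH) = 0.2671 x 0.03495 = 0.009335 mol.
n(C6H8O7) = 0.009335 / 3 = 0.003112 mol.
mass of C6H8O7 = 0.003112 x 192.12 = 0.5978 g.
% purity = 0.5978 / 2.4547 x 100 = 24.4%.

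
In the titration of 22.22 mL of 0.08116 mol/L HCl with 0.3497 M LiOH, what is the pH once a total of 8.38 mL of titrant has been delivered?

n(acid) = 0.08116 x 0.02222 = 0.001803 mol; n(LiOH) added = 0.3497 x 0.008380 = 0.002930 mol.
Base is in excess by 0.002930 - 0.001803 = 0.001127 mol in a total volume of 0.03060 L.
[OH^-] = 0.001127/0.03060 = 0.03683 M, so pOH = 1.43 and pH = 14.00 - 1.43 = 12.57.

12.57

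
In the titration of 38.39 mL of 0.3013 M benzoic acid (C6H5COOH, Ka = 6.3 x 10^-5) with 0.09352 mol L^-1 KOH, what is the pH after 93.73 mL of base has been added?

4.70

Initial n(C6H5COOH) = 0.3013 x 0.03839 = 0.01157 mol.
n(KOH) added = 0.09352 x 0.09373 = 0.008766 mol, converting that many moles of C6H5COOH to C6H5COO-.
Remaining n(C6H5COOH) = 0.002801 mol; n(C6H5COO-) = 0.008766 mol.
By Henderson-Hasselbalch, pH = pKa + log([A^-]/[HA]) = 4.20 + log(0.008766/0.002801) = 4.20 + (+0.50) = 4.70.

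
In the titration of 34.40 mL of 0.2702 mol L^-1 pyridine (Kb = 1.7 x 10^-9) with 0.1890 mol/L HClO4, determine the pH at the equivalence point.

n(C5H5N) = 0.2702 x 0.03440 = 0.009295 mol; V(HClO4) at equivalence = 0.009295/0.1890 = 0.04918 L.
At equivalence the base is fully converted to C5H5NH+; total volume = 0.08358 L, so [C5H5NH+] = 0.009295/0.08358 = 0.1112 M.
Ka(C5H5NH+) = Kw/Kb = 1.0e-14 / 1.7 x 10^-9 = 5.88e-6.
[H^+] = sqrt(Ka x [C5H5NH+]) = sqrt(5.88e-6 x 0.1112) = 0.000809 M.
pH = -log(0.000809) = 3.09.

3.09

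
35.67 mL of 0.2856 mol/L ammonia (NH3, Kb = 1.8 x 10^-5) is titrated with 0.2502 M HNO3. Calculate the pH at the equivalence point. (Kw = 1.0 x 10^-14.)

n(NH3) = 0.2856 x 0.03567 = 0.01019 mol; V(HNO3) at equivalence = 0.01019/0.2502 = 0.04072 L.
At equivalence the base is fully converted to NH4+; total volume = 0.07639 L, so [NH4+] = 0.01019/0.07639 = 0.1334 M.
Ka(NH4+) = Kw/Kb = 1.0e-14 / 1.8 x 10^-5 = 5.56e-10.
[H^+] = sqrt(Ka x [NH4+]) = sqrt(5.56e-10 x 0.1334) = 8.61e-6 M.
pH = -log(8.61e-6) = 5.07.

5.07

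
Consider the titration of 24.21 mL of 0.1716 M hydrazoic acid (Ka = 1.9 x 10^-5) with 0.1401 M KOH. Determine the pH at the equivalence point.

8.80

n(HN3) = 0.1716 x 0.02421 = 0.004154 mol; V(KOH) at equivalence = 0.004154/0.1401 = 0.02965 L.
At equivalence all the acid is converted to N3-; total volume = 0.02421 + 0.02965 = 0.05386 L, so [N3-] = 0.004154/0.05386 = 0.07713 M.
Kb = Kw/Ka = 1.0e-14 / 1.9 x 10^-5 = 5.26e-10.
[OH^-] = sqrt(Kb x [N3-]) = sqrt(5.26e-10 x 0.07713) = 6.37e-6 M.
pOH = 5.20, so pH = 14.00 - 5.20 = 8.80.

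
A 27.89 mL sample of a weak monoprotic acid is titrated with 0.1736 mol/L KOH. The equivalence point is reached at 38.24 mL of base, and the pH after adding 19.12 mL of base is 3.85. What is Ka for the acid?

19.12 mL is half of the equivalence volume, so this is the half-equivalence point where [HA] = [A^-].
At half-equivalence pH = pKa, so pKa = 3.85.
Ka = 10^(-3.85) = 1.4 x 10^-4.

1.4 x 10^-4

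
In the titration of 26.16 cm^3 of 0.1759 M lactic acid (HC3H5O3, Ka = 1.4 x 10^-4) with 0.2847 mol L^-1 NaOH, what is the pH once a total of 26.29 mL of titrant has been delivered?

12.74

n(acid) = 0.1759 x 0.02616 = 0.004602 mol; n(NaOH) added = 0.2847 x 0.02629 = 0.007485 mol.
Base is in excess by 0.007485 - 0.004602 = 0.002883 mol in a total volume of 0.05245 L.
[OH^-] = 0.002883/0.05245 = 0.05497 M, so pOH = 1.26 and pH = 14.00 - 1.26 = 12.74.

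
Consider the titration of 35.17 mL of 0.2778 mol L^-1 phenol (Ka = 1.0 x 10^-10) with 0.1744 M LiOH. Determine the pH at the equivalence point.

n(C6H5OH) = 0.2778 x 0.03517 = 0.009770 mol; V(LiOH) at equivalence = 0.009770/0.1744 = 0.05602 L.
At equivalence all the acid is converted to C6H5O-; total volume = 0.03517 + 0.05602 = 0.09119 L, so [C6H5O-] = 0.009770/0.09119 = 0.1071 M.
Kb = Kw/Ka = 1.0e-14 / 1.0 x 10^-10 = 0.000100.
[OH^-] = sqrt(Kb x [C6H5O-]) = sqrt(0.000100 x 0.1071) = 0.00327 M.
pOH = 2.49, so pH = 14.00 - 2.49 = 11.51.

11.51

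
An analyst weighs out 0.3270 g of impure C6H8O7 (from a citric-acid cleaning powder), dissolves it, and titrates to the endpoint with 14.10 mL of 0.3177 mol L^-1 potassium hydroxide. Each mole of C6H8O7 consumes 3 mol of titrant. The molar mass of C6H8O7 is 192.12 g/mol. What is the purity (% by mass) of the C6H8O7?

n(KOH) = 0.3177 x 0.01410 = 0.004480 mol.
n(C6H8O7) = 0.004480 / 3 = 0.001493 mol.
mass of C6H8O7 = 0.001493 x 192.12 = 0.2869 g.
% purity = 0.2869 / 0.3270 x 100 = 87.7%.

87.7%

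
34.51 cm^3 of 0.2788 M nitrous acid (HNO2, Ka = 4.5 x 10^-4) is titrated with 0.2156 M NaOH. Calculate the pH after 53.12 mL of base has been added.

n(acid) = 0.2788 x 0.03451 = 0.009621 mol; n(NaOH) added = 0.2156 x 0.05312 = 0.01145 mol.
Base is in excess by 0.01145 - 0.009621 = 0.001831 mol in a total volume of 0.08763 L.
[OH^-] = 0.001831/0.08763 = 0.02090 M, so pOH = 1.68 and pH = 14.00 - 1.68 = 12.32.

12.32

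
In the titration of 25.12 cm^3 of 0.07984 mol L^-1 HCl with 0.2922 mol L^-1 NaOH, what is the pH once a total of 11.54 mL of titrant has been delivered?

12.57

n(acid) = 0.07984 x 0.02512 = 0.002006 mol; n(NaOH) added = 0.2922 x 0.01154 = 0.003372 mol.
Base is in excess by 0.003372 - 0.002006 = 0.001366 mol in a total volume of 0.03666 L.
[OH^-] = 0.001366/0.03666 = 0.03727 M, so pOH = 1.43 and pH = 14.00 - 1.43 = 12.57.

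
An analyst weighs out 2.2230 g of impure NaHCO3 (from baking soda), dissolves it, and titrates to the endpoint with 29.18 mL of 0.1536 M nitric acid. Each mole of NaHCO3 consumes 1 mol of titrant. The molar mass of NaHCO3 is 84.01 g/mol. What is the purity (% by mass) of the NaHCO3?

16.9%

n(HNO3) = 0.1536 x 0.02918 = 0.004482 mol.
n(NaHCO3) = 0.004482 / 1 = 0.004482 mol.
mass of NaHCO3 = 0.004482 x 84.01 = 0.3765 g.
% purity = 0.3765 / 2.2230 x 100 = 16.9%.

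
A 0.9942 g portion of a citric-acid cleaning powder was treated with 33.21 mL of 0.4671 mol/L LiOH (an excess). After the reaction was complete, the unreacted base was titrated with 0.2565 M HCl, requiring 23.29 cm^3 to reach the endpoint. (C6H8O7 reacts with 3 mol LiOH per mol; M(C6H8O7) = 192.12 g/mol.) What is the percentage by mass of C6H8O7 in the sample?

Total n(LiOH) added = 0.4671 x 0.03321 = 0.01551 mol.
n(HCl) used = 0.2565 x 0.02329 = 0.005974 mol, which equals the excess n(LiOH).
So n(LiOH) consumed by the sample = 0.01551 - 0.005974 = 0.009539 mol.
n(C6H8O7) = 0.009539 / 3 = 0.003180 mol.
mass C6H8O7 = 0.003180 x 192.12 = 0.6108 g, so %C6H8O7 = 0.6108/0.9942 x 100 = 61.4%.

61.4%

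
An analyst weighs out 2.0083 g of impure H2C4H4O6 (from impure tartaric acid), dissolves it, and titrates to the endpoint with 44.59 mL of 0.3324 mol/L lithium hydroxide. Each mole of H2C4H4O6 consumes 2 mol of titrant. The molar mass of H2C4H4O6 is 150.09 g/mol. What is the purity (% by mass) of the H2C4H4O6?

n(LiOH) = 0.3324 x 0.04459 = 0.01482 mol.
n(H2C4H4O6) = 0.01482 / 2 = 0.007411 mol.
mass of H2C4H4O6 = 0.007411 x 150.09 = 1.112 g.
% purity = 1.112 / 2.0083 x 100 = 55.4%.

55.4%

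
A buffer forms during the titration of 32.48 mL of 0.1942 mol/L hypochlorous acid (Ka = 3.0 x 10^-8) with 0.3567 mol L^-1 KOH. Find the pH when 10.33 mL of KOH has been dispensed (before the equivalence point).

7.67

Initial n(HClO) = 0.1942 x 0.03248 = 0.006308 mol.
n(KOH) added = 0.3567 x 0.01033 = 0.003685 mol, converting that many moles of HClO to ClO-.
Remaining n(HClO) = 0.002623 mol; n(ClO-) = 0.003685 mol.
By Henderson-Hasselbalch, pH = pKa + log([A^-]/[HA]) = 7.52 + log(0.003685/0.002623) = 7.52 + (+0.15) = 7.67.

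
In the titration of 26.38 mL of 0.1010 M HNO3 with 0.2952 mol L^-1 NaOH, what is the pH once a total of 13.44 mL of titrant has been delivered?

12.51

n(acid) = 0.1010 x 0.02638 = 0.002664 mol; n(NaOH) added = 0.2952 x 0.01344 = 0.003967 mol.
Base is in excess by 0.003967 - 0.002664 = 0.001303 mol in a total volume of 0.03982 L.
[OH^-] = 0.001303/0.03982 = 0.03272 M, so pOH = 1.49 and pH = 14.00 - 1.49 = 12.51.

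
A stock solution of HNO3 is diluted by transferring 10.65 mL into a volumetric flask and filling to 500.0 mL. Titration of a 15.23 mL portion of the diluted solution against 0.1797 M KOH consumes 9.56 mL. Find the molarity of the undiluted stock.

n(KOH) = 0.1797 x 0.009560 = 0.001718 mol.
n(HNO3) in the aliquot = 0.001718 mol.
[diluted HNO3] = 0.001718 / 0.01523 = 0.1128 M.
Dilution factor = 500.0/10.65 = 46.95, so [stock] = 0.1128 x 46.95 = 5.30 M.

5.30 M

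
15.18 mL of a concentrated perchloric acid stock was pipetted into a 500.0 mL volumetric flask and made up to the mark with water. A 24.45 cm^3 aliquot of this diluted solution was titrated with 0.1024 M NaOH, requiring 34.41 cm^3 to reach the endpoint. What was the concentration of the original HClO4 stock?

n(NaOH) = 0.1024 x 0.03441 = 0.003524 mol.
n(HClO4) in the aliquot = 0.003524 mol.
[diluted HClO4] = 0.003524 / 0.02445 = 0.1441 M.
Dilution factor = 500.0/15.18 = 32.94, so [stock] = 0.1441 x 32.94 = 4.75 M.

4.75 M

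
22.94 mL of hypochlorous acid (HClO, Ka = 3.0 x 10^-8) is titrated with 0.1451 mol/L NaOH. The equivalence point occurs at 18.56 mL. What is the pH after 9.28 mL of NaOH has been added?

9.28 mL is exactly half the equivalence volume (18.56/2), i.e. the half-equivalence point.
There, n(HA) = n(A^-), so pH = pKa = -log(3.0 x 10^-8) = 7.52.

7.52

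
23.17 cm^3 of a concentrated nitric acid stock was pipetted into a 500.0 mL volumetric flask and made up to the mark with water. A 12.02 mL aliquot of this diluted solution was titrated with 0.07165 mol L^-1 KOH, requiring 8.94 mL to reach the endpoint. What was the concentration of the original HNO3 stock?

n(KOH) = 0.07165 x 0.008940 = 0.0006406 mol.
n(HNO3) in the aliquot = 0.0006406 mol.
[diluted HNO3] = 0.0006406 / 0.01202 = 0.05329 M.
Dilution factor = 500.0/23.17 = 21.58, so [stock] = 0.05329 x 21.58 = 1.15 M.

1.15 M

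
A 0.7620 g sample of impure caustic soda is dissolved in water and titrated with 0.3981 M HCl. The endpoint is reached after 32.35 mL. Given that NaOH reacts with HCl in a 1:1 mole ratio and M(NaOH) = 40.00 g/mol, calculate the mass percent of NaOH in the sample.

67.6%

n(HCl) = 0.3981 x 0.03235 = 0.01288 mol.
n(NaOH) = 0.01288 / 1 = 0.01288 mol.
mass of NaOH = 0.01288 x 40.00 = 0.5151 g.
% purity = 0.5151 / 0.7620 x 100 = 67.6%.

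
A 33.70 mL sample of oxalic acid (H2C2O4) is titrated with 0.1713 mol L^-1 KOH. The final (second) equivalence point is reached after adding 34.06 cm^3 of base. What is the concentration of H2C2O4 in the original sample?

n(KOH) = 0.1713 x 0.03406 = 0.005834 mol.
At the final (second) equivalence point, 2 mol OH^- react per mol H2C2O4, so n(H2C2O4) = 0.005834 / 2 = 0.002917 mol.
[H2C2O4] = 0.002917 / 0.03370 L = 0.0866 M.

0.0866 M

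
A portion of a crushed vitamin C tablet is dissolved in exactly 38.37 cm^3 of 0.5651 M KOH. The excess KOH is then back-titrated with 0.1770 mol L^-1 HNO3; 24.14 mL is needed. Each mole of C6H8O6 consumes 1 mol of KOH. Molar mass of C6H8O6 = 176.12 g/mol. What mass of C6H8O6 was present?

Total n(KOH) added = 0.5651 x 0.03837 = 0.02168 mol.
n(HNO3) used = 0.1770 x 0.02414 = 0.004273 mol, which equals the excess n(KOH).
So n(KOH) consumed by the sample = 0.02168 - 0.004273 = 0.01741 mol.
n(C6H8O6) = 0.01741 / 1 = 0.01741 mol.
mass = 0.01741 mol x 176.12 g/mol = 3.07 g.

3.07 g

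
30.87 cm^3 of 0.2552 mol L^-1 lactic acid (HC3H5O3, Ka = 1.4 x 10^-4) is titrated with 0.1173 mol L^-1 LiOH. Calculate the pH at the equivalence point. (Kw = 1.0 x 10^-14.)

8.38

n(HC3H5O3) = 0.2552 x 0.03087 = 0.007878 mol; V(LiOH) at equivalence = 0.007878/0.1173 = 0.06716 L.
At equivalence all the acid is converted to C3H5O3-; total volume = 0.03087 + 0.06716 = 0.09803 L, so [C3H5O3-] = 0.007878/0.09803 = 0.08036 M.
Kb = Kw/Ka = 1.0e-14 / 1.4 x 10^-4 = 7.14e-11.
[OH^-] = sqrt(Kb x [C3H5O3-]) = sqrt(7.14e-11 x 0.08036) = 2.40e-6 M.
pOH = 5.62, so pH = 14.00 - 5.62 = 8.38.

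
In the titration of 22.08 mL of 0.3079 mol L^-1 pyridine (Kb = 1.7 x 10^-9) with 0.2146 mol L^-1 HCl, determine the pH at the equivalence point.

3.06

n(C5H5N) = 0.3079 x 0.02208 = 0.006798 mol; V(HCl) at equivalence = 0.006798/0.2146 = 0.03168 L.
At equivalence the base is fully converted to C5H5NH+; total volume = 0.05376 L, so [C5H5NH+] = 0.006798/0.05376 = 0.1265 M.
Ka(C5H5NH+) = Kw/Kb = 1.0e-14 / 1.7 x 10^-9 = 5.88e-6.
[H^+] = sqrt(Ka x [C5H5NH+]) = sqrt(5.88e-6 x 0.1265) = 0.000862 M.
pH = -log(0.000862) = 3.06.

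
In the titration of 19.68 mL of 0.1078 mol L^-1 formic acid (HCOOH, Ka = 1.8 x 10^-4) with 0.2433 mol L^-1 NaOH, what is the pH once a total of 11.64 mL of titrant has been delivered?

12.36

n(acid) = 0.1078 x 0.01968 = 0.002122 mol; n(NaOH) added = 0.2433 x 0.01164 = 0.002832 mol.
Base is in excess by 0.002832 - 0.002122 = 0.0007105 mol in a total volume of 0.03132 L.
[OH^-] = 0.0007105/0.03132 = 0.02269 M, so pOH = 1.64 and pH = 14.00 - 1.64 = 12.36.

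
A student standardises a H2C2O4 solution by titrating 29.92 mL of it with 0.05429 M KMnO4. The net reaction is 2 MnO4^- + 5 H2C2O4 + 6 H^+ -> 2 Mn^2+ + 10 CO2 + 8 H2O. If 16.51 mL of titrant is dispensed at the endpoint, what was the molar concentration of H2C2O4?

0.0749 M

n(KMnO4) = 0.05429 x 0.01651 = 0.0008963 mol.
From the balanced equation, 2 mol KMnO4 reacts with 5 mol H2C2O4, so n(H2C2O4) = 0.0008963 x 5/2 = 0.002241 mol.
[H2C2O4] = 0.002241 / 0.02992 L = 0.0749 M.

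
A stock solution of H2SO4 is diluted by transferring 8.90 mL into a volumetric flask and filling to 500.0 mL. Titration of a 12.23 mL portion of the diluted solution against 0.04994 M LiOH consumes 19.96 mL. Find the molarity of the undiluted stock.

n(LiOH) = 0.04994 x 0.01996 = 0.0009968 mol.
n(H2SO4) in the aliquot = 0.0009968 x 1/2 = 0.0004984 mol.
[diluted H2SO4] = 0.0004984 / 0.01223 = 0.04075 M.
Dilution factor = 500.0/8.900 = 56.18, so [stock] = 0.04075 x 56.18 = 2.29 M.

2.29 M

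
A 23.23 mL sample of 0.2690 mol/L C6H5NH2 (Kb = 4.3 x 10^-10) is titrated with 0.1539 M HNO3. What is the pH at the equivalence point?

n(C6H5NH2) = 0.2690 x 0.02323 = 0.006249 mol; V(HNO3) at equivalence = 0.006249/0.1539 = 0.04060 L.
At equivalence the base is fully converted to C6H5NH3+; total volume = 0.06383 L, so [C6H5NH3+] = 0.006249/0.06383 = 0.09789 M.
Ka(C6H5NH3+) = Kw/Kb = 1.0e-14 / 4.3 x 10^-10 = 2.33e-5.
[H^+] = sqrt(Ka x [C6H5NH3+]) = sqrt(2.33e-5 x 0.09789) = 0.00151 M.
pH = -log(0.00151) = 2.82.

2.82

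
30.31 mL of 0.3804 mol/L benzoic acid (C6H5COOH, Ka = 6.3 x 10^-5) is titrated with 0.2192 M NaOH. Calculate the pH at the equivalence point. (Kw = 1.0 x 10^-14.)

8.67

n(C6H5COOH) = 0.3804 x 0.03031 = 0.01153 mol; V(NaOH) at equivalence = 0.01153/0.2192 = 0.05260 L.
At equivalence all the acid is converted to C6H5COO-; total volume = 0.03031 + 0.05260 = 0.08291 L, so [C6H5COO-] = 0.01153/0.08291 = 0.1391 M.
Kb = Kw/Ka = 1.0e-14 / 6.3 x 10^-5 = 1.59e-10.
[OH^-] = sqrt(Kb x [C6H5COO-]) = sqrt(1.59e-10 x 0.1391) = 4.70e-6 M.
pOH = 5.33, so pH = 14.00 - 5.33 = 8.67.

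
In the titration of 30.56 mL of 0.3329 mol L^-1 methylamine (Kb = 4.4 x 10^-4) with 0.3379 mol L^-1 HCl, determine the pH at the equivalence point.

5.71

n(CH3NH2) = 0.3329 x 0.03056 = 0.01017 mol; V(HCl) at equivalence = 0.01017/0.3379 = 0.03011 L.
At equivalence the base is fully converted to CH3NH3+; total volume = 0.06067 L, so [CH3NH3+] = 0.01017/0.06067 = 0.1677 M.
Ka(CH3NH3+) = Kw/Kb = 1.0e-14 / 4.4 x 10^-4 = 2.27e-11.
[H^+] = sqrt(Ka x [CH3NH3+]) = sqrt(2.27e-11 x 0.1677) = 1.95e-6 M.
pH = -log(1.95e-6) = 5.71.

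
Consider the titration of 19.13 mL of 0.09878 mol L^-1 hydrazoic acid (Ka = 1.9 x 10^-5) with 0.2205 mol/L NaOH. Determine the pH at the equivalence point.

8.78

n(HN3) = 0.09878 x 0.01913 = 0.001890 mol; V(NaOH) at equivalence = 0.001890/0.2205 = 0.008570 L.
At equivalence all the acid is converted to N3-; total volume = 0.01913 + 0.008570 = 0.02770 L, so [N3-] = 0.001890/0.02770 = 0.06822 M.
Kb = Kw/Ka = 1.0e-14 / 1.9 x 10^-5 = 5.26e-10.
[OH^-] = sqrt(Kb x [N3-]) = sqrt(5.26e-10 x 0.06822) = 5.99e-6 M.
pOH = 5.22, so pH = 14.00 - 5.22 = 8.78.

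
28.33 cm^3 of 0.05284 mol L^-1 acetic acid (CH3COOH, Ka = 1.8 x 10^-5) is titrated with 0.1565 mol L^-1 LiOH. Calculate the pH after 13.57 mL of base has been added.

12.17

n(acid) = 0.05284 x 0.02833 = 0.001497 mol; n(LiOH) added = 0.1565 x 0.01357 = 0.002124 mol.
Base is in excess by 0.002124 - 0.001497 = 0.0006267 mol in a total volume of 0.04190 L.
[OH^-] = 0.0006267/0.04190 = 0.01496 M, so pOH = 1.83 and pH = 14.00 - 1.83 = 12.17.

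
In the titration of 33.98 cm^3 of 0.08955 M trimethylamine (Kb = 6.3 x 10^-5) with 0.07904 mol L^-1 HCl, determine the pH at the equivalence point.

5.59

n((CH3)3N) = 0.08955 x 0.03398 = 0.003043 mol; V(HCl) at equivalence = 0.003043/0.07904 = 0.03850 L.
At equivalence the base is fully converted to (CH3)3NH+; total volume = 0.07248 L, so [(CH3)3NH+] = 0.003043/0.07248 = 0.04198 M.
Ka((CH3)3NH+) = Kw/Kb = 1.0e-14 / 6.3 x 10^-5 = 1.59e-10.
[H^+] = sqrt(Ka x [(CH3)3NH+]) = sqrt(1.59e-10 x 0.04198) = 2.58e-6 M.
pH = -log(2.58e-6) = 5.59.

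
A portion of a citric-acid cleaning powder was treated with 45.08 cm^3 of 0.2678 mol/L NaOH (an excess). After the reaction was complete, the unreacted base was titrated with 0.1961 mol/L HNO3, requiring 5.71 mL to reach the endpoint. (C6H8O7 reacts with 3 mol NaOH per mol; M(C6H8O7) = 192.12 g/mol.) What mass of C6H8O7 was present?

Total n(NaOH) added = 0.2678 x 0.04508 = 0.01207 mol.
n(HNO3) used = 0.1961 x 0.005710 = 0.001120 mol, which equals the excess n(NaOH).
So n(NaOH) consumed by the sample = 0.01207 - 0.001120 = 0.01095 mol.
n(C6H8O7) = 0.01095 / 3 = 0.003651 mol.
mass = 0.003651 mol x 192.12 g/mol = 0.701 g.

0.701 g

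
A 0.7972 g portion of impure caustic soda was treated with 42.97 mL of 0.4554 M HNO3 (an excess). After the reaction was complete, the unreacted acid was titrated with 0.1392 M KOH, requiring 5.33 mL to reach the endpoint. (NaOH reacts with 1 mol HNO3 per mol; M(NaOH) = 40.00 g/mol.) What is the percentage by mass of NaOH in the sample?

94.5%

Total n(HNO3) added = 0.4554 x 0.04297 = 0.01957 mol.
n(KOH) used = 0.1392 x 0.005330 = 0.0007419 mol, which equals the excess n(HNO3).
So n(HNO3) consumed by the sample = 0.01957 - 0.0007419 = 0.01883 mol.
n(NaOH) = 0.01883 / 1 = 0.01883 mol.
mass NaOH = 0.01883 x 40.00 = 0.7531 g, so %NaOH = 0.7531/0.7972 x 100 = 94.5%.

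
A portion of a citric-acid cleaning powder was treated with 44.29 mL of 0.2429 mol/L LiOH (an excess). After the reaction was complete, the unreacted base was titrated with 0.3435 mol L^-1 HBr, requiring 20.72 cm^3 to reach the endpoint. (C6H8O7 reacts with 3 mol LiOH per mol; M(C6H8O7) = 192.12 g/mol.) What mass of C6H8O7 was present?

0.233 g

Total n(LiOH) added = 0.2429 x 0.04429 = 0.01076 mol.
n(HBr) used = 0.3435 x 0.02072 = 0.007117 mol, which equals the excess n(LiOH).
So n(LiOH) consumed by the sample = 0.01076 - 0.007117 = 0.003641 mol.
n(C6H8O7) = 0.003641 / 3 = 0.001214 mol.
mass = 0.001214 mol x 192.12 g/mol = 0.233 g.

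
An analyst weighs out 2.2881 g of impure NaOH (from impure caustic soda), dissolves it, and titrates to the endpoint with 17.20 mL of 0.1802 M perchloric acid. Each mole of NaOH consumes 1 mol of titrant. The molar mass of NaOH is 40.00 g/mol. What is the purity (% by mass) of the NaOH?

5.42%

n(HClO4) = 0.1802 x 0.01720 = 0.003099 mol.
n(NaOH) = 0.003099 / 1 = 0.003099 mol.
mass of NaOH = 0.003099 x 40.00 = 0.1240 g.
% purity = 0.1240 / 2.2881 x 100 = 5.42%.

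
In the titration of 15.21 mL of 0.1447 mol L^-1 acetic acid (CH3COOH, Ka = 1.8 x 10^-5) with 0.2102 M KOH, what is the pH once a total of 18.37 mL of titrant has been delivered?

12.69

n(acid) = 0.1447 x 0.01521 = 0.002201 mol; n(KOH) added = 0.2102 x 0.01837 = 0.003861 mol.
Base is in excess by 0.003861 - 0.002201 = 0.001660 mol in a total volume of 0.03358 L.
[OH^-] = 0.001660/0.03358 = 0.04945 M, so pOH = 1.31 and pH = 14.00 - 1.31 = 12.69.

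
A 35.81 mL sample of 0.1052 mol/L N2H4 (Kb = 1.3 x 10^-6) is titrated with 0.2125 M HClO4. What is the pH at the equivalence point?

n(N2H4) = 0.1052 x 0.03581 = 0.003767 mol; V(HClO4) at equivalence = 0.003767/0.2125 = 0.01773 L.
At equivalence the base is fully converted to N2H5+; total volume = 0.05354 L, so [N2H5+] = 0.003767/0.05354 = 0.07037 M.
Ka(N2H5+) = Kw/Kb = 1.0e-14 / 1.3 x 10^-6 = 7.69e-9.
[H^+] = sqrt(Ka x [N2H5+]) = sqrt(7.69e-9 x 0.07037) = 2.33e-5 M.
pH = -log(2.33e-5) = 4.63.

4.63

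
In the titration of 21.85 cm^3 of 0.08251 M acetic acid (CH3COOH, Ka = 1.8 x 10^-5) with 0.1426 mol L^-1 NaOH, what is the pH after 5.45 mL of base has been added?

4.62

Initial n(CH3COOH) = 0.08251 x 0.02185 = 0.001803 mol.
n(NaOH) added = 0.1426 x 0.005450 = 0.0007772 mol, converting that many moles of CH3COOH to CH3COO-.
Remaining n(CH3COOH) = 0.001026 mol; n(CH3COO-) = 0.0007772 mol.
By Henderson-Hasselbalch, pH = pKa + log([A^-]/[HA]) = 4.74 + log(0.0007772/0.001026) = 4.74 + (-0.12) = 4.62.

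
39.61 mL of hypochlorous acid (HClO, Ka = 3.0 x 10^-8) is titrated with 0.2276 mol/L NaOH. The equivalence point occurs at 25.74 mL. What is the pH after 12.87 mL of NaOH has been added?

7.52

12.87 mL is exactly half the equivalence volume (25.74/2), i.e. the half-equivalence point.
There, n(HA) = n(A^-), so pH = pKa = -log(3.0 x 10^-8) = 7.52.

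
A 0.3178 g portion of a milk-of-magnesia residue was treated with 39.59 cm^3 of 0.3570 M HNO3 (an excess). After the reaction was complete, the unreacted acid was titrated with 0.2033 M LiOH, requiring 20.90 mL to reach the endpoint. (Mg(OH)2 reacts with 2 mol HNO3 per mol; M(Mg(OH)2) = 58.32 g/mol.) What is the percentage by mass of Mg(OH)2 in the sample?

90.7%

Total n(HNO3) added = 0.3570 x 0.03959 = 0.01413 mol.
n(LiOH) used = 0.2033 x 0.02090 = 0.004249 mol, which equals the excess n(HNO3).
So n(HNO3) consumed by the sample = 0.01413 - 0.004249 = 0.009885 mol.
n(Mg(OH)2) = 0.009885 / 2 = 0.004942 mol.
mass Mg(OH)2 = 0.004942 x 58.32 = 0.2882 g, so %Mg(OH)2 = 0.2882/0.3178 x 100 = 90.7%.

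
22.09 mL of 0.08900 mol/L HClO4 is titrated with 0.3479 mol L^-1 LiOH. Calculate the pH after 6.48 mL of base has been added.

n(acid) = 0.08900 x 0.02209 = 0.001966 mol; n(LiOH) added = 0.3479 x 0.006480 = 0.002254 mol.
Base is in excess by 0.002254 - 0.001966 = 0.0002884 mol in a total volume of 0.02857 L.
[OH^-] = 0.0002884/0.02857 = 0.01009 M, so pOH = 2.00 and pH = 14.00 - 2.00 = 12.00.

12.00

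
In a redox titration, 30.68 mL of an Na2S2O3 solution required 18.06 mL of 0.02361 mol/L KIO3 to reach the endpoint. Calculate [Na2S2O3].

n(KIO3) = 0.02361 x 0.01806 = 0.0004264 mol.
From the balanced equation, 1 mol KIO3 reacts with 6 mol Na2S2O3, so n(Na2S2O3) = 0.0004264 x 6/1 = 0.002558 mol.
[Na2S2O3] = 0.002558 / 0.03068 L = 0.0834 M.

0.0834 M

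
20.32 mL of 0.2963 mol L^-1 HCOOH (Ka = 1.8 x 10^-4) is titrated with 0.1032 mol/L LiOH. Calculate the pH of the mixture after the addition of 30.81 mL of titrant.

Initial n(HCOOH) = 0.2963 x 0.02032 = 0.006021 mol.
n(LiOH) added = 0.1032 x 0.03081 = 0.003180 mol, converting that many moles of HCOOH to HCOO-.
Remaining n(HCOOH) = 0.002841 mol; n(HCOO-) = 0.003180 mol.
By Henderson-Hasselbalch, pH = pKa + log([A^-]/[HA]) = 3.74 + log(0.003180/0.002841) = 3.74 + (+0.05) = 3.79.

3.79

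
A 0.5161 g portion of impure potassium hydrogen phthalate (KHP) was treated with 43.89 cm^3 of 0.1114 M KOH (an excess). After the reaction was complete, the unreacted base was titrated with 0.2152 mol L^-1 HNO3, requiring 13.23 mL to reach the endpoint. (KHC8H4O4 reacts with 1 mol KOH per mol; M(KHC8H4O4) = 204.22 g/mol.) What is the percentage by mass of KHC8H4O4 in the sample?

Total n(KOH) added = 0.1114 x 0.04389 = 0.004889 mol.
n(HNO3) used = 0.2152 x 0.01323 = 0.002847 mol, which equals the excess n(KOH).
So n(KOH) consumed by the sample = 0.004889 - 0.002847 = 0.002042 mol.
n(KHC8H4O4) = 0.002042 / 1 = 0.002042 mol.
mass KHC8H4O4 = 0.002042 x 204.22 = 0.4171 g, so %KHC8H4O4 = 0.4171/0.5161 x 100 = 80.8%.

80.8%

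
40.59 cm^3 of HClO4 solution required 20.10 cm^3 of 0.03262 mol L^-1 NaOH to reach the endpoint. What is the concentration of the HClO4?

n(NaOH) delivered = 0.03262 x 0.02010 = 0.0006557 mol.
For a 1:1 reaction, n(HClO4) = 0.0006557 mol.
[HClO4] = 0.0006557 mol / 0.04059 L = 0.0162 M.

0.0162 M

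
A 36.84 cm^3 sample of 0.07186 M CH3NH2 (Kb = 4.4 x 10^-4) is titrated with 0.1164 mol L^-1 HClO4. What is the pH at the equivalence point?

n(CH3NH2) = 0.07186 x 0.03684 = 0.002647 mol; V(HClO4) at equivalence = 0.002647/0.1164 = 0.02274 L.
At equivalence the base is fully converted to CH3NH3+; total volume = 0.05958 L, so [CH3NH3+] = 0.002647/0.05958 = 0.04443 M.
Ka(CH3NH3+) = Kw/Kb = 1.0e-14 / 4.4 x 10^-4 = 2.27e-11.
[H^+] = sqrt(Ka x [CH3NH3+]) = sqrt(2.27e-11 x 0.04443) = 1.00e-6 M.
pH = -log(1.00e-6) = 6.00.

6.00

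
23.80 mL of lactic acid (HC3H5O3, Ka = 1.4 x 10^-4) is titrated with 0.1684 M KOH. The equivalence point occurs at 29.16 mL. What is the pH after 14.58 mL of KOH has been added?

14.58 mL is exactly half the equivalence volume (29.16/2), i.e. the half-equivalence point.
There, n(HA) = n(A^-), so pH = pKa = -log(1.4 x 10^-4) = 3.85.

3.85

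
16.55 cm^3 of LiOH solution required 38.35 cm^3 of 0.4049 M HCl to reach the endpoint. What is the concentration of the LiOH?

n(HCl) delivered = 0.4049 x 0.03835 = 0.01553 mol.
For a 1:1 reaction, n(LiOH) = 0.01553 mol.
[LiOH] = 0.01553 mol / 0.01655 L = 0.938 M.

0.938 M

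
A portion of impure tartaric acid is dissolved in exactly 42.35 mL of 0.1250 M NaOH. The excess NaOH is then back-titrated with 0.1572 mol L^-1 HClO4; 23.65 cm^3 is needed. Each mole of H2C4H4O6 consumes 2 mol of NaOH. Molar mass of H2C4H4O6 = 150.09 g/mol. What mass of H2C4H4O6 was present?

0.118 g

Total n(NaOH) added = 0.1250 x 0.04235 = 0.005294 mol.
n(HClO4) used = 0.1572 x 0.02365 = 0.003718 mol, which equals the excess n(NaOH).
So n(NaOH) consumed by the sample = 0.005294 - 0.003718 = 0.001576 mol.
n(H2C4H4O6) = 0.001576 / 2 = 0.0007880 mol.
mass = 0.0007880 mol x 150.09 g/mol = 0.118 g.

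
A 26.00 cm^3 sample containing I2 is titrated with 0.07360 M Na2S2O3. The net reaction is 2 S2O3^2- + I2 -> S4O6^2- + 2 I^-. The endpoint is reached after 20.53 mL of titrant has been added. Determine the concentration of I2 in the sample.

n(Na2S2O3) = 0.07360 x 0.02053 = 0.001511 mol.
From the balanced equation, 2 mol Na2S2O3 reacts with 1 mol I2, so n(I2) = 0.001511 x 1/2 = 0.0007555 mol.
[I2] = 0.0007555 / 0.02600 L = 0.0291 M.

0.0291 M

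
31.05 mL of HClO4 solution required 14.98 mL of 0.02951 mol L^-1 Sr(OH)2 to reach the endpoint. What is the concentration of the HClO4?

0.0285 M

n(Sr(OH)2) delivered = 0.02951 x 0.01498 = 0.0004421 mol.
The reaction is 2 HClO4 + 1 Sr(OH)2, so n(HClO4) = 0.0004421 x 2/1 = 0.0008841 mol.
[HClO4] = 0.0008841 mol / 0.03105 L = 0.0285 M.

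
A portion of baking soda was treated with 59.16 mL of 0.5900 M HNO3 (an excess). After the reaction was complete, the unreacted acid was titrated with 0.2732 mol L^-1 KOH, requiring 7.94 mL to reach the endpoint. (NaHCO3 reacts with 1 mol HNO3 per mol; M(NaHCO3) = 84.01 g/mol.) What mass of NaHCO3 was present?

2.75 g

Total n(HNO3) added = 0.5900 x 0.05916 = 0.03490 mol.
n(KOH) used = 0.2732 x 0.007940 = 0.002169 mol, which equals the excess n(HNO3).
So n(HNO3) consumed by the sample = 0.03490 - 0.002169 = 0.03274 mol.
n(NaHCO3) = 0.03274 / 1 = 0.03274 mol.
mass = 0.03274 mol x 84.01 g/mol = 2.75 g.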